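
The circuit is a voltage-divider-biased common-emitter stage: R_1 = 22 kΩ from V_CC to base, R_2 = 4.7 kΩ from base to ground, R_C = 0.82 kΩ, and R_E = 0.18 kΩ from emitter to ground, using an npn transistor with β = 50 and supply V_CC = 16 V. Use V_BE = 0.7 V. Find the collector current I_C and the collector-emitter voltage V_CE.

I_C ≈ 8.1 mA, V_CE ≈ 7.9 V

Thevenize the base divider: V_Th = V_CC·R_2/(R_1+R_2) = 16×4.7/26.7 = 2.82 V, R_Th = R_1‖R_2 = 3.87 kΩ.
Base-emitter loop: V_Th = I_B·R_Th + V_BE + (β+1)I_B·R_E, so I_B = (2.82 − 0.7) / (3.87 + 51×0.18) = 0.162 mA.
I_C = β·I_B = 50×0.162 = 8.11 mA, and I_E = (β+1)I_B = 8.27 mA.
V_CE = V_CC − I_C·R_C − I_E·R_E = 16 − 8.11×0.82 − 8.27×0.18 = 7.86 V.
V_CE = 7.86 V > 0.2 V confirms active-region operation.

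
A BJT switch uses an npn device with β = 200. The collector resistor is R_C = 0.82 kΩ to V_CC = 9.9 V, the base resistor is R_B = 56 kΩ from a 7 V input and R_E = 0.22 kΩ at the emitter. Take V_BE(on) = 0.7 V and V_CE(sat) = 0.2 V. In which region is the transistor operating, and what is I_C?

Assume active: I_B = (7 − 0.7)/(56 + 201×0.22) = 0.0629 mA, I_C = β·I_B = 12.6 mA.
Then V_CE = 9.9 − 12.6×0.82 − 12.6×0.22 = -3.19 V < 0.2 V — the active assumption fails.
Re-solve with V_CE = 0.2 V. KCL at the emitter: V_E/R_E = (V_BB−0.7−V_E)/R_B + (V_CC−0.2−V_E)/R_C, giving V_E = 2.07 V.
I_C = (V_CC − 0.2 − V_E)/R_C = (9.7 − 2.07)/0.82 = 9.31 mA.
Check: I_B = (6.3 − 2.07)/56 = 0.0756 mA, and β·I_B = 15.1 mA > I_C, confirming saturation.

saturation; I_C ≈ 9.3 mA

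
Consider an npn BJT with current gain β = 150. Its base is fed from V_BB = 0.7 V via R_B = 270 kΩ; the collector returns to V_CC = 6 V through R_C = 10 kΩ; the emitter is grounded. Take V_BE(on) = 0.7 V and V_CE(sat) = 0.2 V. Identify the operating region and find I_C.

V_BB = 0.7 V ≤ V_BE(on) = 0.7 V, so the base-emitter junction is not forward biased.
The transistor is in cutoff: I_B = I_C = 0.

cutoff; I_C ≈ 0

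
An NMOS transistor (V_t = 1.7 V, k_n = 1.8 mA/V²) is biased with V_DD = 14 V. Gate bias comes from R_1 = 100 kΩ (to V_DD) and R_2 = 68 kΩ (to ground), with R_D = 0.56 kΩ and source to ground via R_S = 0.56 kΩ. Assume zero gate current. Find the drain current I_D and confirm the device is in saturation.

V_G = V_DD·R_2/(R_1+R_2) = 14×68/168 = 5.67 V.
Assume saturation: I_D = (k_n/2)(V_GS − V_t)² with V_GS = V_G − I_D·R_S = 5.67 − 0.56·I_D.
Substituting gives 0.282·I_D² − 5·I_D + 14.2 = 0, with roots I_D = 3.54 or 14.2 mA.
The root I_D = 14.2 mA gives V_GS = -2.27 V ≤ V_t, so take I_D = 3.54 mA.
Then V_GS = 3.68 V and V_DS = V_DD − I_D(R_D+R_S) = 14 − 3.54×1.12 = 10 V.
Saturation requires V_DS ≥ V_GS − V_t = 1.98 V; 10 ≥ 1.98 ✓.

I_D ≈ 3.5 mA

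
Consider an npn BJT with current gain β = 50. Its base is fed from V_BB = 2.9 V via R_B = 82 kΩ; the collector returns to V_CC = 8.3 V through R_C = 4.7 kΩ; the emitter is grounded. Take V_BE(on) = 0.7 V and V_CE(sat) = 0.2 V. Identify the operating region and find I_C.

active; I_C ≈ 1.3 mA

Assume active. Base-emitter loop: I_B = (V_BB − V_BE)/R_B = (2.9 − 0.7)/82 = 0.0268 mA.
I_C = β·I_B = 50×0.0268 = 1.34 mA.
V_CE = V_CC − I_C·R_C = 8.3 − 1.34×4.7 = 2 V > V_CE(sat), so the active-region assumption holds.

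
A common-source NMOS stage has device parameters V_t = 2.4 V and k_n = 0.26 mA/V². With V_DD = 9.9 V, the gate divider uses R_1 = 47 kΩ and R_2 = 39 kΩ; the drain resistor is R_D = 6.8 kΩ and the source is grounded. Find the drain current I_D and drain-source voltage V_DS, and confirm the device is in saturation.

V_G = V_DD·R_2/(R_1+R_2) = 9.9×39/86 = 4.49 V. With the source grounded, V_GS = V_G = 4.49 V.
Assume saturation: I_D = (k_n/2)(V_GS − V_t)² = (0.26/2)×(4.49 − 2.4)² = 0.13×2.09² = 0.568 mA.
V_DS = V_DD − I_D·R_D = 9.9 − 0.568×6.8 = 6.04 V.
Saturation requires V_DS ≥ V_GS − V_t = 2.09 V; 6.04 ≥ 2.09 ✓.

I_D ≈ 0.57 mA, V_DS ≈ 6 V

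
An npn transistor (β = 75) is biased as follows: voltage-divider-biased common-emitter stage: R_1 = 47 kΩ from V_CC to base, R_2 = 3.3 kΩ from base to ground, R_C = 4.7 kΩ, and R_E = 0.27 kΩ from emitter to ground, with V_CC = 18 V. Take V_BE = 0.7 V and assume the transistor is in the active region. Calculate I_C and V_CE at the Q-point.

I_C ≈ 1.5 mA, V_CE ≈ 10 V

Thevenize the base divider: V_Th = V_CC·R_2/(R_1+R_2) = 18×3.3/50.3 = 1.18 V, R_Th = R_1‖R_2 = 3.08 kΩ.
Base-emitter loop: V_Th = I_B·R_Th + V_BE + (β+1)I_B·R_E, so I_B = (1.18 − 0.7) / (3.08 + 76×0.27) = 0.0204 mA.
I_C = β·I_B = 75×0.0204 = 1.53 mA, and I_E = (β+1)I_B = 1.55 mA.
V_CE = V_CC − I_C·R_C − I_E·R_E = 18 − 1.53×4.7 − 1.55×0.27 = 10.4 V.
V_CE = 10.4 V > 0.2 V confirms active-region operation.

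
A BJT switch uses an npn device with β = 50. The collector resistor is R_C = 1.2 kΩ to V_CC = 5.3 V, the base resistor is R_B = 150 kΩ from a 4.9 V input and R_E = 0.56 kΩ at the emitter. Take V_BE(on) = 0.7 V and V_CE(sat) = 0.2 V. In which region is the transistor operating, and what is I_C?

Assume active. Base-emitter loop: I_B = (V_BB − V_BE)/(R_B + (β+1)R_E) = (4.9 − 0.7)/(150 + 51×0.56) = 0.0235 mA.
I_C = β·I_B = 50×0.0235 = 1.18 mA.
V_CE = V_CC − I_C·R_C − I_E·R_E = 5.3 − 1.18×1.2 − 1.2×0.56 = 3.22 V > V_CE(sat), so the active-region assumption holds.

active; I_C ≈ 1.2 mA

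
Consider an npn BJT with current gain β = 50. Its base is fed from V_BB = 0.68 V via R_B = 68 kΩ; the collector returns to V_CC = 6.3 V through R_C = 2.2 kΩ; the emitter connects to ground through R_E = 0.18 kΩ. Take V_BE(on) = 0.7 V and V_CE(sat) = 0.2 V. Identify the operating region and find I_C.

V_BB = 0.68 V ≤ V_BE(on) = 0.7 V, so the base-emitter junction is not forward biased.
The transistor is in cutoff: I_B = I_C = 0.

cutoff; I_C ≈ 0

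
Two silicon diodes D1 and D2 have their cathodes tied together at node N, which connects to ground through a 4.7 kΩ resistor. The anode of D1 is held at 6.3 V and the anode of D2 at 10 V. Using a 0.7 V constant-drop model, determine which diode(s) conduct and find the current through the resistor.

Only D2 conducts; I_R ≈ 2 mA

Assume both conduct. Then node N would need to be at both 6.3−0.7 = 5.6 V and 10−0.7 = 9.3 V, which is impossible.
Assume only D2 conducts: V_N = 10 − 0.7 = 9.3 V, so I_R = 9.3/4.7 = 1.98 mA.
Check D1: its anode-to-cathode voltage is 6.3 − 9.3 = -3 V < 0.7 V, so it is off. The assumption is consistent.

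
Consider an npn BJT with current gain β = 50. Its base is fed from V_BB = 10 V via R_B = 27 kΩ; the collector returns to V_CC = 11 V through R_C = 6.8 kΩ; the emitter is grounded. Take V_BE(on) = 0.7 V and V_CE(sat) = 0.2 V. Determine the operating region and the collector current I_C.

Assume active: I_B = (10 − 0.7)/27 = 0.344 mA, giving I_C = β·I_B = 17.2 mA.
But then V_CE = 11 − 17.2×6.8 = -106 V < V_CE(sat) = 0.2 V — impossible in the active region.
So the transistor is saturated. With V_CE = 0.2 V, I_C = (V_CC − 0.2)/R_C = 10.8/6.8 = 1.59 mA.
Check: β·I_B = 17.2 mA > I_C = 1.59 mA, confirming saturation.

saturation; I_C ≈ 1.6 mA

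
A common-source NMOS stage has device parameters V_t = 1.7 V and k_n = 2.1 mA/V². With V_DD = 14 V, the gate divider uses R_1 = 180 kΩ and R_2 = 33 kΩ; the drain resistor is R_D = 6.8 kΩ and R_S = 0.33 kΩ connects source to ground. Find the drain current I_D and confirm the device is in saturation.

I_D ≈ 0.18 mA

V_G = V_DD·R_2/(R_1+R_2) = 14×33/213 = 2.17 V.
Assume saturation: I_D = (k_n/2)(V_GS − V_t)² with V_GS = V_G − I_D·R_S = 2.17 − 0.33·I_D.
Substituting gives 0.114·I_D² − 1.33·I_D + 0.231 = 0, with roots I_D = 0.177 or 11.4 mA.
The root I_D = 11.4 mA gives V_GS = -1.6 V ≤ V_t, so take I_D = 0.177 mA.
Then V_GS = 2.11 V and V_DS = V_DD − I_D(R_D+R_S) = 14 − 0.177×7.13 = 12.7 V.
Saturation requires V_DS ≥ V_GS − V_t = 0.411 V; 12.7 ≥ 0.411 ✓.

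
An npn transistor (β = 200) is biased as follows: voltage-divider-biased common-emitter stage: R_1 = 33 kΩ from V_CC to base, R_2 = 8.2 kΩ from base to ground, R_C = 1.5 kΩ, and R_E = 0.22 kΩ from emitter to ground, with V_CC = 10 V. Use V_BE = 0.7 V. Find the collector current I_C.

Thevenize the base divider: V_Th = V_CC·R_2/(R_1+R_2) = 10×8.2/41.2 = 1.99 V, R_Th = R_1‖R_2 = 6.57 kΩ.
Base-emitter loop: V_Th = I_B·R_Th + V_BE + (β+1)I_B·R_E, so I_B = (1.99 − 0.7) / (6.57 + 201×0.22) = 0.0254 mA.
I_C = β·I_B = 200×0.0254 = 5.08 mA, and I_E = (β+1)I_B = 5.11 mA.
V_CE = V_CC − I_C·R_C − I_E·R_E = 10 − 5.08×1.5 − 5.11×0.22 = 1.25 V.
V_CE = 1.25 V > 0.2 V confirms active-region operation.

I_C ≈ 5.1 mA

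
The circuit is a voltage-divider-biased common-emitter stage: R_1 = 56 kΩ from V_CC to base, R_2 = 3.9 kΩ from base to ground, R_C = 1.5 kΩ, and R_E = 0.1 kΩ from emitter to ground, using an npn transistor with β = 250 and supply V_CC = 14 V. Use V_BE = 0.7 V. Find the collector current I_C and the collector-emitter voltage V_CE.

I_C ≈ 1.8 mA, V_CE ≈ 11 V

Thevenize the base divider: V_Th = V_CC·R_2/(R_1+R_2) = 14×3.9/59.9 = 0.912 V, R_Th = R_1‖R_2 = 3.65 kΩ.
Base-emitter loop: V_Th = I_B·R_Th + V_BE + (β+1)I_B·R_E, so I_B = (0.912 − 0.7) / (3.65 + 251×0.1) = 0.00736 mA.
I_C = β·I_B = 250×0.00736 = 1.84 mA, and I_E = (β+1)I_B = 1.85 mA.
V_CE = V_CC − I_C·R_C − I_E·R_E = 14 − 1.84×1.5 − 1.85×0.1 = 11.1 V.
V_CE = 11.1 V > 0.2 V confirms active-region operation.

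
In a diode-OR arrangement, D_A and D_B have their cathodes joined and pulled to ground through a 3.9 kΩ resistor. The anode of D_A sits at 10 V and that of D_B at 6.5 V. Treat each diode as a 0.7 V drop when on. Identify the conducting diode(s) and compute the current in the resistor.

Assume both conduct. Then node N would need to be at both 10−0.7 = 9.3 V and 6.5−0.7 = 5.8 V, which is impossible.
Assume only D_A conducts: V_N = 10 − 0.7 = 9.3 V, so I_R = 9.3/3.9 = 2.38 mA.
Check D_B: its anode-to-cathode voltage is 6.5 − 9.3 = -2.8 V < 0.7 V, so it is off. The assumption is consistent.

Only D_A conducts; I_R ≈ 2.4 mA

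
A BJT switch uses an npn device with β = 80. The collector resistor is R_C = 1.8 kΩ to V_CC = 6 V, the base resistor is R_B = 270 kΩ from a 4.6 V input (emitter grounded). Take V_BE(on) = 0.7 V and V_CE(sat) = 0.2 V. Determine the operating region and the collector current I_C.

active; I_C ≈ 1.2 mA

Assume active. Base-emitter loop: I_B = (V_BB − V_BE)/R_B = (4.6 − 0.7)/270 = 0.0144 mA.
I_C = β·I_B = 80×0.0144 = 1.16 mA.
V_CE = V_CC − I_C·R_C = 6 − 1.16×1.8 = 3.92 V > V_CE(sat), so the active-region assumption holds.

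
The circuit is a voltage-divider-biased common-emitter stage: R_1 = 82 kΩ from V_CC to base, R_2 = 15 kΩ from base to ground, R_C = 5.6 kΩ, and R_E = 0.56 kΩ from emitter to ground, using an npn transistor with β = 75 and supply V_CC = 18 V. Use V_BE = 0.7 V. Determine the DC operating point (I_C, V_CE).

I_C ≈ 2.8 mA, V_CE ≈ 0.55 V

Thevenize the base divider: V_Th = V_CC·R_2/(R_1+R_2) = 18×15/97 = 2.78 V, R_Th = R_1‖R_2 = 12.7 kΩ.
Base-emitter loop: V_Th = I_B·R_Th + V_BE + (β+1)I_B·R_E, so I_B = (2.78 − 0.7) / (12.7 + 76×0.56) = 0.0377 mA.
I_C = β·I_B = 75×0.0377 = 2.83 mA, and I_E = (β+1)I_B = 2.87 mA.
V_CE = V_CC − I_C·R_C − I_E·R_E = 18 − 2.83×5.6 − 2.87×0.56 = 0.554 V.
V_CE = 0.554 V > 0.2 V confirms active-region operation.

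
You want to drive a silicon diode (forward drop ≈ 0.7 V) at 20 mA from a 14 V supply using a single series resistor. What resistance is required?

R ≈ 0.67 kΩ

The resistor drops V_S − V_D = 14 − 0.7 = 13.3 V at 20 mA.
R = 13.3 V / 20 mA = 0.665 kΩ.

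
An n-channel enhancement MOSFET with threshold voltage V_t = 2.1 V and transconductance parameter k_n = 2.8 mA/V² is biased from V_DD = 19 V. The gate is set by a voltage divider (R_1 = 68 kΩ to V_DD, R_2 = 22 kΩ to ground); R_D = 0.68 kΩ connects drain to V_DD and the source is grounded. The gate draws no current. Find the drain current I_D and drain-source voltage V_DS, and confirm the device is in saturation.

V_G = V_DD·R_2/(R_1+R_2) = 19×22/90 = 4.64 V. With the source grounded, V_GS = V_G = 4.64 V.
Assume saturation: I_D = (k_n/2)(V_GS − V_t)² = (2.8/2)×(4.64 − 2.1)² = 1.4×2.54² = 9.06 mA.
V_DS = V_DD − I_D·R_D = 19 − 9.06×0.68 = 12.8 V.
Saturation requires V_DS ≥ V_GS − V_t = 2.54 V; 12.8 ≥ 2.54 ✓.

I_D ≈ 9.1 mA, V_DS ≈ 13 V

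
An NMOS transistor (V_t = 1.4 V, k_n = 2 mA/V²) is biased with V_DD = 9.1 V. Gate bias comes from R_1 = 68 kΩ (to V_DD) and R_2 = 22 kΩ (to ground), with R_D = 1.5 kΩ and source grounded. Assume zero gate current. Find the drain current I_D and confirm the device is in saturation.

I_D ≈ 0.68 mA

V_G = V_DD·R_2/(R_1+R_2) = 9.1×22/90 = 2.22 V. With the source grounded, V_GS = V_G = 2.22 V.
Assume saturation: I_D = (k_n/2)(V_GS − V_t)² = (2/2)×(2.22 − 1.4)² = 1×0.824² = 0.68 mA.
V_DS = V_DD − I_D·R_D = 9.1 − 0.68×1.5 = 8.08 V.
Saturation requires V_DS ≥ V_GS − V_t = 0.824 V; 8.08 ≥ 0.824 ✓.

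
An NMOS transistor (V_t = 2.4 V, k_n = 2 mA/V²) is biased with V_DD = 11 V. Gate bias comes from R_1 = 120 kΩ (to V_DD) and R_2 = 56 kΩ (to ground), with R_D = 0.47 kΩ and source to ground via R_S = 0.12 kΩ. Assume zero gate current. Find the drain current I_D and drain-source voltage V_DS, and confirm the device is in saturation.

V_G = V_DD·R_2/(R_1+R_2) = 11×56/176 = 3.5 V.
Assume saturation: I_D = (k_n/2)(V_GS − V_t)² with V_GS = V_G − I_D·R_S = 3.5 − 0.12·I_D.
Substituting gives 0.0144·I_D² − 1.26·I_D + 1.21 = 0, with roots I_D = 0.968 or 86.8 mA.
The root I_D = 86.8 mA gives V_GS = -6.92 V ≤ V_t, so take I_D = 0.968 mA.
Then V_GS = 3.38 V and V_DS = V_DD − I_D(R_D+R_S) = 11 − 0.968×0.59 = 10.4 V.
Saturation requires V_DS ≥ V_GS − V_t = 0.984 V; 10.4 ≥ 0.984 ✓.

I_D ≈ 0.97 mA, V_DS ≈ 10 V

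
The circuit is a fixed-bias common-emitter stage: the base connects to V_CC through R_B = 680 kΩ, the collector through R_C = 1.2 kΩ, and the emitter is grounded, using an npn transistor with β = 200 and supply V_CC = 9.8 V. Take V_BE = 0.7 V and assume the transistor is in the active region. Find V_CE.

Base loop: V_CC = I_B·R_B + V_BE, so I_B = (9.8 − 0.7)/680 kΩ = 0.0134 mA.
In the active region I_C = β·I_B = 200 × 0.0134 = 2.68 mA.
Collector loop: V_CE = V_CC − I_C·R_C = 9.8 − 2.68×1.2 = 6.59 V.
Since V_CE = 6.59 V > V_CE(sat) ≈ 0.2 V, the transistor is in the active region as assumed.

V_CE ≈ 6.6 V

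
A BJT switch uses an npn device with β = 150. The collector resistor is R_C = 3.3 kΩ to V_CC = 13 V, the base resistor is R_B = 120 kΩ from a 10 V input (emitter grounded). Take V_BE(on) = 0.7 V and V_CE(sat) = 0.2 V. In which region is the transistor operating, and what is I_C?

saturation; I_C ≈ 3.9 mA

Assume active: I_B = (10 − 0.7)/120 = 0.0775 mA, giving I_C = β·I_B = 11.6 mA.
But then V_CE = 13 − 11.6×3.3 = -25.4 V < V_CE(sat) = 0.2 V — impossible in the active region.
So the transistor is saturated. With V_CE = 0.2 V, I_C = (V_CC − 0.2)/R_C = 12.8/3.3 = 3.88 mA.
Check: β·I_B = 11.6 mA > I_C = 3.88 mA, confirming saturation.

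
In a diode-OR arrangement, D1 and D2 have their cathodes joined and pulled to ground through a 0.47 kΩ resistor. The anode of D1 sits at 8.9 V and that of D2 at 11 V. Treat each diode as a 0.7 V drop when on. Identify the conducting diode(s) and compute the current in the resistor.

Assume both conduct. Then node N would need to be at both 8.9−0.7 = 8.2 V and 11−0.7 = 10.3 V, which is impossible.
Assume only D2 conducts: V_N = 11 − 0.7 = 10.3 V, so I_R = 10.3/0.47 = 21.9 mA.
Check D1: its anode-to-cathode voltage is 8.9 − 10.3 = -1.4 V < 0.7 V, so it is off. The assumption is consistent.

Only D2 conducts; I_R ≈ 22 mA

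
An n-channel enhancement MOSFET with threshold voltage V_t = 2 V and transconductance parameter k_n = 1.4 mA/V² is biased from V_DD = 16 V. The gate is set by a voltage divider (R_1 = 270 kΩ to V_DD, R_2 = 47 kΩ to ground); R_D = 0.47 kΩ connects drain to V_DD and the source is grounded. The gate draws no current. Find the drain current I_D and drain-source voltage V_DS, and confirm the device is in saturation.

I_D ≈ 0.097 mA, V_DS ≈ 16 V

V_G = V_DD·R_2/(R_1+R_2) = 16×47/317 = 2.37 V. With the source grounded, V_GS = V_G = 2.37 V.
Assume saturation: I_D = (k_n/2)(V_GS − V_t)² = (1.4/2)×(2.37 − 2)² = 0.7×0.372² = 0.097 mA.
V_DS = V_DD − I_D·R_D = 16 − 0.097×0.47 = 16 V.
Saturation requires V_DS ≥ V_GS − V_t = 0.372 V; 16 ≥ 0.372 ✓.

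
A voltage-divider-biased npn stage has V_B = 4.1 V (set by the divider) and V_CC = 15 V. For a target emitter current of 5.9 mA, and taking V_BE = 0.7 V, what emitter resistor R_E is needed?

V_E = V_B − V_BE = 4.1 − 0.7 = 3.4 V.
R_E = V_E / I_E = 3.4 / 5.9 = 0.576 kΩ.

R_E ≈ 0.58 kΩ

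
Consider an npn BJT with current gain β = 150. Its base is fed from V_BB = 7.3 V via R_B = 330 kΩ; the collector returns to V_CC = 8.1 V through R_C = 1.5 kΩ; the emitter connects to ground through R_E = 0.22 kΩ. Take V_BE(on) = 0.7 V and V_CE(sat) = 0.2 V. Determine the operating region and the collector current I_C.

active; I_C ≈ 2.7 mA

Assume active. Base-emitter loop: I_B = (V_BB − V_BE)/(R_B + (β+1)R_E) = (7.3 − 0.7)/(330 + 151×0.22) = 0.0182 mA.
I_C = β·I_B = 150×0.0182 = 2.73 mA.
V_CE = V_CC − I_C·R_C − I_E·R_E = 8.1 − 2.73×1.5 − 2.74×0.22 = 3.41 V > V_CE(sat), so the active-region assumption holds.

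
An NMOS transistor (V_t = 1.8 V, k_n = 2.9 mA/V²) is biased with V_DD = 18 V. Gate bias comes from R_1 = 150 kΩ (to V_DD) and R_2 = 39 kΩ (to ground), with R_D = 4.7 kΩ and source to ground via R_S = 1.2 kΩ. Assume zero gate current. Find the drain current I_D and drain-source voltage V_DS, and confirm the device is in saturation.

I_D ≈ 0.93 mA, V_DS ≈ 13 V

V_G = V_DD·R_2/(R_1+R_2) = 18×39/189 = 3.71 V.
Assume saturation: I_D = (k_n/2)(V_GS − V_t)² with V_GS = V_G − I_D·R_S = 3.71 − 1.2·I_D.
Substituting gives 2.09·I_D² − 7.66·I_D + 5.31 = 0, with roots I_D = 0.928 or 2.74 mA.
The root I_D = 2.74 mA gives V_GS = 0.425 V ≤ V_t, so take I_D = 0.928 mA.
Then V_GS = 2.6 V and V_DS = V_DD − I_D(R_D+R_S) = 18 − 0.928×5.9 = 12.5 V.
Saturation requires V_DS ≥ V_GS − V_t = 0.8 V; 12.5 ≥ 0.8 ✓.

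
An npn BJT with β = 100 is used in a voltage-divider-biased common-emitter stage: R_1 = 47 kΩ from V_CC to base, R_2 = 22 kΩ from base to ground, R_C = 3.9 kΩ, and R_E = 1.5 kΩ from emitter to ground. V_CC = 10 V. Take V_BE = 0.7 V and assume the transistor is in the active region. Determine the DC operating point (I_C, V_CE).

I_C ≈ 1.5 mA, V_CE ≈ 1.9 V

Thevenize the base divider: V_Th = V_CC·R_2/(R_1+R_2) = 10×22/69 = 3.19 V, R_Th = R_1‖R_2 = 15 kΩ.
Base-emitter loop: V_Th = I_B·R_Th + V_BE + (β+1)I_B·R_E, so I_B = (3.19 − 0.7) / (15 + 101×1.5) = 0.0149 mA.
I_C = β·I_B = 100×0.0149 = 1.49 mA, and I_E = (β+1)I_B = 1.51 mA.
V_CE = V_CC − I_C·R_C − I_E·R_E = 10 − 1.49×3.9 − 1.51×1.5 = 1.91 V.
V_CE = 1.91 V > 0.2 V confirms active-region operation.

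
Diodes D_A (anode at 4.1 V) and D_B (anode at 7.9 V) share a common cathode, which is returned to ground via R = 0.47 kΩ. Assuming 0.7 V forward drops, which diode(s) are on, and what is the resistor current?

Only D_B conducts; I_R ≈ 15 mA

Assume both conduct. Then node N would need to be at both 4.1−0.7 = 3.4 V and 7.9−0.7 = 7.2 V, which is impossible.
Assume only D_B conducts: V_N = 7.9 − 0.7 = 7.2 V, so I_R = 7.2/0.47 = 15.3 mA.
Check D_A: its anode-to-cathode voltage is 4.1 − 7.2 = -3.1 V < 0.7 V, so it is off. The assumption is consistent.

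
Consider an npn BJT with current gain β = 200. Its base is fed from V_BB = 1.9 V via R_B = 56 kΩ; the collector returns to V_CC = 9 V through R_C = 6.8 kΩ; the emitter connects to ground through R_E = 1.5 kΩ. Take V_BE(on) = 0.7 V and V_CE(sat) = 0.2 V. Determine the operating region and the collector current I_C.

Assume active. Base-emitter loop: I_B = (V_BB − V_BE)/(R_B + (β+1)R_E) = (1.9 − 0.7)/(56 + 201×1.5) = 0.00336 mA.
I_C = β·I_B = 200×0.00336 = 0.671 mA.
V_CE = V_CC − I_C·R_C − I_E·R_E = 9 − 0.671×6.8 − 0.675×1.5 = 3.42 V > V_CE(sat), so the active-region assumption holds.

active; I_C ≈ 0.67 mA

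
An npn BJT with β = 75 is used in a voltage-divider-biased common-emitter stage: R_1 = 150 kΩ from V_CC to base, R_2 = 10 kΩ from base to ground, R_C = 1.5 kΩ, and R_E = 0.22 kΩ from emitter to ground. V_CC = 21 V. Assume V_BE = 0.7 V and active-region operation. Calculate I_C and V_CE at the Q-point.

I_C ≈ 1.8 mA, V_CE ≈ 18 V

Thevenize the base divider: V_Th = V_CC·R_2/(R_1+R_2) = 21×10/160 = 1.31 V, R_Th = R_1‖R_2 = 9.38 kΩ.
Base-emitter loop: V_Th = I_B·R_Th + V_BE + (β+1)I_B·R_E, so I_B = (1.31 − 0.7) / (9.38 + 76×0.22) = 0.0235 mA.
I_C = β·I_B = 75×0.0235 = 1.76 mA, and I_E = (β+1)I_B = 1.78 mA.
V_CE = V_CC − I_C·R_C − I_E·R_E = 21 − 1.76×1.5 − 1.78×0.22 = 18 V.
V_CE = 18 V > 0.2 V confirms active-region operation.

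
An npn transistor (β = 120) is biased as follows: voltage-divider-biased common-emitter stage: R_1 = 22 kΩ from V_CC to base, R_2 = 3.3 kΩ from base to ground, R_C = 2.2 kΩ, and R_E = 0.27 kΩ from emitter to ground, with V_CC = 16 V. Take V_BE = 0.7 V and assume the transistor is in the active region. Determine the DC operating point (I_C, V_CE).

I_C ≈ 4.7 mA, V_CE ≈ 4.4 V

Thevenize the base divider: V_Th = V_CC·R_2/(R_1+R_2) = 16×3.3/25.3 = 2.09 V, R_Th = R_1‖R_2 = 2.87 kΩ.
Base-emitter loop: V_Th = I_B·R_Th + V_BE + (β+1)I_B·R_E, so I_B = (2.09 − 0.7) / (2.87 + 121×0.27) = 0.039 mA.
I_C = β·I_B = 120×0.039 = 4.68 mA, and I_E = (β+1)I_B = 4.72 mA.
V_CE = V_CC − I_C·R_C − I_E·R_E = 16 − 4.68×2.2 − 4.72×0.27 = 4.42 V.
V_CE = 4.42 V > 0.2 V confirms active-region operation.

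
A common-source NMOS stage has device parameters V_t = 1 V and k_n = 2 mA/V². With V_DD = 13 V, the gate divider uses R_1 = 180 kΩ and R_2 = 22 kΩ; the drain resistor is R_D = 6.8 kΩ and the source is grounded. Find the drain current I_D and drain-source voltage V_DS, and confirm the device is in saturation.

V_G = V_DD·R_2/(R_1+R_2) = 13×22/202 = 1.42 V. With the source grounded, V_GS = V_G = 1.42 V.
Assume saturation: I_D = (k_n/2)(V_GS − V_t)² = (2/2)×(1.42 − 1)² = 1×0.416² = 0.173 mA.
V_DS = V_DD − I_D·R_D = 13 − 0.173×6.8 = 11.8 V.
Saturation requires V_DS ≥ V_GS − V_t = 0.416 V; 11.8 ≥ 0.416 ✓.

I_D ≈ 0.17 mA, V_DS ≈ 12 V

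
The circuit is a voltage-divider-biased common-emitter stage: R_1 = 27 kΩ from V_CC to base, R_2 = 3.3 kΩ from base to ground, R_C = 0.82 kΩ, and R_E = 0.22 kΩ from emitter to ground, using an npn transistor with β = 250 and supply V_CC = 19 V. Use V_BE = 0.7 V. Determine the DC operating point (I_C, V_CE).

I_C ≈ 5.9 mA, V_CE ≈ 13 V

Thevenize the base divider: V_Th = V_CC·R_2/(R_1+R_2) = 19×3.3/30.3 = 2.07 V, R_Th = R_1‖R_2 = 2.94 kΩ.
Base-emitter loop: V_Th = I_B·R_Th + V_BE + (β+1)I_B·R_E, so I_B = (2.07 − 0.7) / (2.94 + 251×0.22) = 0.0235 mA.
I_C = β·I_B = 250×0.0235 = 5.89 mA, and I_E = (β+1)I_B = 5.91 mA.
V_CE = V_CC − I_C·R_C − I_E·R_E = 19 − 5.89×0.82 − 5.91×0.22 = 12.9 V.
V_CE = 12.9 V > 0.2 V confirms active-region operation.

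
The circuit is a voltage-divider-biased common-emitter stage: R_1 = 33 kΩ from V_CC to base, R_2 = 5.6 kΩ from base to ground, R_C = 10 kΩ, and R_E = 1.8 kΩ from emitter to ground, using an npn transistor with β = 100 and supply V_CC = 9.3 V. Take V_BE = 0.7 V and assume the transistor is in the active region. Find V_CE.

Thevenize the base divider: V_Th = V_CC·R_2/(R_1+R_2) = 9.3×5.6/38.6 = 1.35 V, R_Th = R_1‖R_2 = 4.79 kΩ.
Base-emitter loop: V_Th = I_B·R_Th + V_BE + (β+1)I_B·R_E, so I_B = (1.35 − 0.7) / (4.79 + 101×1.8) = 0.00348 mA.
I_C = β·I_B = 100×0.00348 = 0.348 mA, and I_E = (β+1)I_B = 0.351 mA.
V_CE = V_CC − I_C·R_C − I_E·R_E = 9.3 − 0.348×10 − 0.351×1.8 = 5.19 V.
V_CE = 5.19 V > 0.2 V confirms active-region operation.

V_CE ≈ 5.2 V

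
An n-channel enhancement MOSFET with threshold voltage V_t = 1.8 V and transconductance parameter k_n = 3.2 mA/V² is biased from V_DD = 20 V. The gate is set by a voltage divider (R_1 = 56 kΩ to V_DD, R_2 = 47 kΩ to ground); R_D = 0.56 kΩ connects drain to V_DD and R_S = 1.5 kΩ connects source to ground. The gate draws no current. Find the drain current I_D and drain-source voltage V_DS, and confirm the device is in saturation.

I_D ≈ 3.9 mA, V_DS ≈ 12 V

V_G = V_DD·R_2/(R_1+R_2) = 20×47/103 = 9.13 V.
Assume saturation: I_D = (k_n/2)(V_GS − V_t)² with V_GS = V_G − I_D·R_S = 9.13 − 1.5·I_D.
Substituting gives 3.6·I_D² − 36.2·I_D + 85.9 = 0, with roots I_D = 3.85 or 6.2 mA.
The root I_D = 6.2 mA gives V_GS = -0.168 V ≤ V_t, so take I_D = 3.85 mA.
Then V_GS = 3.35 V and V_DS = V_DD − I_D(R_D+R_S) = 20 − 3.85×2.06 = 12.1 V.
Saturation requires V_DS ≥ V_GS − V_t = 1.55 V; 12.1 ≥ 1.55 ✓.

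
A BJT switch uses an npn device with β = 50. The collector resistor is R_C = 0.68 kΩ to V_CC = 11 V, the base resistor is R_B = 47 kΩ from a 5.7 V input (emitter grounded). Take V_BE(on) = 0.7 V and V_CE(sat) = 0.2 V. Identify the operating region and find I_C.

active; I_C ≈ 5.3 mA

Assume active. Base-emitter loop: I_B = (V_BB − V_BE)/R_B = (5.7 − 0.7)/47 = 0.106 mA.
I_C = β·I_B = 50×0.106 = 5.32 mA.
V_CE = V_CC − I_C·R_C = 11 − 5.32×0.68 = 7.38 V > V_CE(sat), so the active-region assumption holds.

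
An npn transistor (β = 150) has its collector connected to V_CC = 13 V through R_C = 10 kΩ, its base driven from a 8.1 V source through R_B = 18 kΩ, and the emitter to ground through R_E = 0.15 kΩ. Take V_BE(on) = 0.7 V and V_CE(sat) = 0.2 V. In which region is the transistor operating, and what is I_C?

saturation; I_C ≈ 1.3 mA

Assume active: I_B = (8.1 − 0.7)/(18 + 151×0.15) = 0.182 mA, I_C = β·I_B = 27.3 mA.
Then V_CE = 13 − 27.3×10 − 27.5×0.15 = -264 V < 0.2 V — the active assumption fails.
Re-solve with V_CE = 0.2 V. KCL at the emitter: V_E/R_E = (V_BB−0.7−V_E)/R_B + (V_CC−0.2−V_E)/R_C, giving V_E = 0.248 V.
I_C = (V_CC − 0.2 − V_E)/R_C = (12.8 − 0.248)/10 = 1.26 mA.
Check: I_B = (7.4 − 0.248)/18 = 0.397 mA, and β·I_B = 59.6 mA > I_C, confirming saturation.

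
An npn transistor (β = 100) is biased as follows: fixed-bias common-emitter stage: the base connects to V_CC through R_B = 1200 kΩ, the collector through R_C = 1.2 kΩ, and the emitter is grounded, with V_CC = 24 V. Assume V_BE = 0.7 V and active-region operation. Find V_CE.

V_CE ≈ 22 V

Base loop: V_CC = I_B·R_B + V_BE, so I_B = (24 − 0.7)/1200 kΩ = 0.0194 mA.
In the active region I_C = β·I_B = 100 × 0.0194 = 1.94 mA.
Collector loop: V_CE = V_CC − I_C·R_C = 24 − 1.94×1.2 = 21.7 V.
Since V_CE = 21.7 V > V_CE(sat) ≈ 0.2 V, the transistor is in the active region as assumed.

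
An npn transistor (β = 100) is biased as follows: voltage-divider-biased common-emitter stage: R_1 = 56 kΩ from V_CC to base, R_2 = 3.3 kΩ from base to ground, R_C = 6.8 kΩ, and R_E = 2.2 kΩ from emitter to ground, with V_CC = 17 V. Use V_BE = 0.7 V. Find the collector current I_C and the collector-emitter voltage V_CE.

I_C ≈ 0.11 mA, V_CE ≈ 16 V

Thevenize the base divider: V_Th = V_CC·R_2/(R_1+R_2) = 17×3.3/59.3 = 0.946 V, R_Th = R_1‖R_2 = 3.12 kΩ.
Base-emitter loop: V_Th = I_B·R_Th + V_BE + (β+1)I_B·R_E, so I_B = (0.946 − 0.7) / (3.12 + 101×2.2) = 0.00109 mA.
I_C = β·I_B = 100×0.00109 = 0.109 mA, and I_E = (β+1)I_B = 0.11 mA.
V_CE = V_CC − I_C·R_C − I_E·R_E = 17 − 0.109×6.8 − 0.11×2.2 = 16 V.
V_CE = 16 V > 0.2 V confirms active-region operation.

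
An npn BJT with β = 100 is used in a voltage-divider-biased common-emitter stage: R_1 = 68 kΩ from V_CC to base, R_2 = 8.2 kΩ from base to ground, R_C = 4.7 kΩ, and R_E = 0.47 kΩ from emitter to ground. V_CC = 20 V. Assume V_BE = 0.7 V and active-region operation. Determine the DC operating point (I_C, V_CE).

I_C ≈ 2.7 mA, V_CE ≈ 6.3 V

Thevenize the base divider: V_Th = V_CC·R_2/(R_1+R_2) = 20×8.2/76.2 = 2.15 V, R_Th = R_1‖R_2 = 7.32 kΩ.
Base-emitter loop: V_Th = I_B·R_Th + V_BE + (β+1)I_B·R_E, so I_B = (2.15 − 0.7) / (7.32 + 101×0.47) = 0.0265 mA.
I_C = β·I_B = 100×0.0265 = 2.65 mA, and I_E = (β+1)I_B = 2.68 mA.
V_CE = V_CC − I_C·R_C − I_E·R_E = 20 − 2.65×4.7 − 2.68×0.47 = 6.28 V.
V_CE = 6.28 V > 0.2 V confirms active-region operation.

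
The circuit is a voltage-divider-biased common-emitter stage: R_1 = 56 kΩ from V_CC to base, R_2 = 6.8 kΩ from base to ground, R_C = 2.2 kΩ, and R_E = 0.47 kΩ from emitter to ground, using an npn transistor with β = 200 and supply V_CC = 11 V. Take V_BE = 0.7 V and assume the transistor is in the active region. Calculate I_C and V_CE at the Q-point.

I_C ≈ 0.98 mA, V_CE ≈ 8.4 V

Thevenize the base divider: V_Th = V_CC·R_2/(R_1+R_2) = 11×6.8/62.8 = 1.19 V, R_Th = R_1‖R_2 = 6.06 kΩ.
Base-emitter loop: V_Th = I_B·R_Th + V_BE + (β+1)I_B·R_E, so I_B = (1.19 − 0.7) / (6.06 + 201×0.47) = 0.00488 mA.
I_C = β·I_B = 200×0.00488 = 0.977 mA, and I_E = (β+1)I_B = 0.982 mA.
V_CE = V_CC − I_C·R_C − I_E·R_E = 11 − 0.977×2.2 − 0.982×0.47 = 8.39 V.
V_CE = 8.39 V > 0.2 V confirms active-region operation.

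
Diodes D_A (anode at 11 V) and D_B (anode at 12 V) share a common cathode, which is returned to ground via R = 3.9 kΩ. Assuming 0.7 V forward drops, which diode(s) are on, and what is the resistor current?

Only D_B conducts; I_R ≈ 2.9 mA

Assume both conduct. Then node N would need to be at both 11−0.7 = 10.3 V and 12−0.7 = 11.3 V, which is impossible.
Assume only D_B conducts: V_N = 12 − 0.7 = 11.3 V, so I_R = 11.3/3.9 = 2.9 mA.
Check D_A: its anode-to-cathode voltage is 11 − 11.3 = -0.3 V < 0.7 V, so it is off. The assumption is consistent.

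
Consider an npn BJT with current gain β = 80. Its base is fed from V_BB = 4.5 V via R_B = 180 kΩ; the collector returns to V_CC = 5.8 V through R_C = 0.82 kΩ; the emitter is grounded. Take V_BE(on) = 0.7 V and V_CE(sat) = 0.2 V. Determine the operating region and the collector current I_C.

active; I_C ≈ 1.7 mA

Assume active. Base-emitter loop: I_B = (V_BB − V_BE)/R_B = (4.5 − 0.7)/180 = 0.0211 mA.
I_C = β·I_B = 80×0.0211 = 1.69 mA.
V_CE = V_CC − I_C·R_C = 5.8 − 1.69×0.82 = 4.42 V > V_CE(sat), so the active-region assumption holds.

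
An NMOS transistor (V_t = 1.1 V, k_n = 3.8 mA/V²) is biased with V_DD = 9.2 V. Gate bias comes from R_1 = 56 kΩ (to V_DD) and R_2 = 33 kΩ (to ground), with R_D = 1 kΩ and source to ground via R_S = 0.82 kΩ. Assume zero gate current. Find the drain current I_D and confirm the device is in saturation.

V_G = V_DD·R_2/(R_1+R_2) = 9.2×33/89 = 3.41 V.
Assume saturation: I_D = (k_n/2)(V_GS − V_t)² with V_GS = V_G − I_D·R_S = 3.41 − 0.82·I_D.
Substituting gives 1.28·I_D² − 8.2·I_D + 10.1 = 0, with roots I_D = 1.67 or 4.75 mA.
The root I_D = 4.75 mA gives V_GS = -0.48 V ≤ V_t, so take I_D = 1.67 mA.
Then V_GS = 2.04 V and V_DS = V_DD − I_D(R_D+R_S) = 9.2 − 1.67×1.82 = 6.15 V.
Saturation requires V_DS ≥ V_GS − V_t = 0.939 V; 6.15 ≥ 0.939 ✓.

I_D ≈ 1.7 mA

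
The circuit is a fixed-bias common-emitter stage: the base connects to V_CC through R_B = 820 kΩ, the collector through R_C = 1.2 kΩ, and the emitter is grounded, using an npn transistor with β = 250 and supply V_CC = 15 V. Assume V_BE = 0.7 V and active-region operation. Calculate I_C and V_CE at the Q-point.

I_C ≈ 4.4 mA, V_CE ≈ 9.8 V

Base loop: V_CC = I_B·R_B + V_BE, so I_B = (15 − 0.7)/820 kΩ = 0.0174 mA.
In the active region I_C = β·I_B = 250 × 0.0174 = 4.36 mA.
Collector loop: V_CE = V_CC − I_C·R_C = 15 − 4.36×1.2 = 9.77 V.
Since V_CE = 9.77 V > V_CE(sat) ≈ 0.2 V, the transistor is in the active region as assumed.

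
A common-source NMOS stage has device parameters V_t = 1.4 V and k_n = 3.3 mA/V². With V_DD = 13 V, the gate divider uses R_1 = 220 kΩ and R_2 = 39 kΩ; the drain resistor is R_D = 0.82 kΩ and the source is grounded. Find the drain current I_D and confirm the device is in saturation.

I_D ≈ 0.51 mA

V_G = V_DD·R_2/(R_1+R_2) = 13×39/259 = 1.96 V. With the source grounded, V_GS = V_G = 1.96 V.
Assume saturation: I_D = (k_n/2)(V_GS − V_t)² = (3.3/2)×(1.96 − 1.4)² = 1.65×0.558² = 0.513 mA.
V_DS = V_DD − I_D·R_D = 13 − 0.513×0.82 = 12.6 V.
Saturation requires V_DS ≥ V_GS − V_t = 0.558 V; 12.6 ≥ 0.558 ✓.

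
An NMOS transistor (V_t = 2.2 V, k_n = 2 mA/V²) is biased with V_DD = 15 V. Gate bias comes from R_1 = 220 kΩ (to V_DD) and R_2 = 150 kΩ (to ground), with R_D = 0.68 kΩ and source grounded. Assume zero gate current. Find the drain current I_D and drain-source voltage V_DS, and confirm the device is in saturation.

V_G = V_DD·R_2/(R_1+R_2) = 15×150/370 = 6.08 V. With the source grounded, V_GS = V_G = 6.08 V.
Assume saturation: I_D = (k_n/2)(V_GS − V_t)² = (2/2)×(6.08 − 2.2)² = 1×3.88² = 15.1 mA.
V_DS = V_DD − I_D·R_D = 15 − 15.1×0.68 = 4.76 V.
Saturation requires V_DS ≥ V_GS − V_t = 3.88 V; 4.76 ≥ 3.88 ✓.

I_D ≈ 15 mA, V_DS ≈ 4.8 V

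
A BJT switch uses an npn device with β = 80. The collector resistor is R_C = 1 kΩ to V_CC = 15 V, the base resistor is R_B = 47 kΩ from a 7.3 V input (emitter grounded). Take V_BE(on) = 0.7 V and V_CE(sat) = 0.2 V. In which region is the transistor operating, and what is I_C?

Assume active. Base-emitter loop: I_B = (V_BB − V_BE)/R_B = (7.3 − 0.7)/47 = 0.14 mA.
I_C = β·I_B = 80×0.14 = 11.2 mA.
V_CE = V_CC − I_C·R_C = 15 − 11.2×1 = 3.77 V > V_CE(sat), so the active-region assumption holds.

active; I_C ≈ 11 mA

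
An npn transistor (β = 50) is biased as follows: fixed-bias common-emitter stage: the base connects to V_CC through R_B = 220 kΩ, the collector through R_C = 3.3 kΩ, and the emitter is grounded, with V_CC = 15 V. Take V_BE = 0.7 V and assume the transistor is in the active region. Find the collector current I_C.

I_C ≈ 3.2 mA

Base loop: V_CC = I_B·R_B + V_BE, so I_B = (15 − 0.7)/220 kΩ = 0.065 mA.
In the active region I_C = β·I_B = 50 × 0.065 = 3.25 mA.
Collector loop: V_CE = V_CC − I_C·R_C = 15 − 3.25×3.3 = 4.28 V.
Since V_CE = 4.28 V > V_CE(sat) ≈ 0.2 V, the transistor is in the active region as assumed.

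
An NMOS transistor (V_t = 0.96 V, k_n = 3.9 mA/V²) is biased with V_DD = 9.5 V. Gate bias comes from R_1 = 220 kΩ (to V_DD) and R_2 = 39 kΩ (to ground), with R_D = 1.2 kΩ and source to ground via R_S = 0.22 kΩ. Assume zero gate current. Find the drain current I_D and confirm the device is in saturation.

I_D ≈ 0.31 mA

V_G = V_DD·R_2/(R_1+R_2) = 9.5×39/259 = 1.43 V.
Assume saturation: I_D = (k_n/2)(V_GS − V_t)² with V_GS = V_G − I_D·R_S = 1.43 − 0.22·I_D.
Substituting gives 0.0944·I_D² − 1.4·I_D + 0.432 = 0, with roots I_D = 0.314 or 14.6 mA.
The root I_D = 14.6 mA gives V_GS = -1.77 V ≤ V_t, so take I_D = 0.314 mA.
Then V_GS = 1.36 V and V_DS = V_DD − I_D(R_D+R_S) = 9.5 − 0.314×1.42 = 9.05 V.
Saturation requires V_DS ≥ V_GS − V_t = 0.401 V; 9.05 ≥ 0.401 ✓.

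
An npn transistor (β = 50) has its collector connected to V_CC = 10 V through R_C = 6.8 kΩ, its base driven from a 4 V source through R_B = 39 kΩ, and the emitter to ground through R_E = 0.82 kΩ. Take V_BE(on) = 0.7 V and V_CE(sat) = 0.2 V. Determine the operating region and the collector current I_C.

saturation; I_C ≈ 1.3 mA

Assume active: I_B = (4 − 0.7)/(39 + 51×0.82) = 0.0408 mA, I_C = β·I_B = 2.04 mA.
Then V_CE = 10 − 2.04×6.8 − 2.08×0.82 = -5.59 V < 0.2 V — the active assumption fails.
Re-solve with V_CE = 0.2 V. KCL at the emitter: V_E/R_E = (V_BB−0.7−V_E)/R_B + (V_CC−0.2−V_E)/R_C, giving V_E = 1.1 V.
I_C = (V_CC − 0.2 − V_E)/R_C = (9.8 − 1.1)/6.8 = 1.28 mA.
Check: I_B = (3.3 − 1.1)/39 = 0.0565 mA, and β·I_B = 2.83 mA > I_C, confirming saturation.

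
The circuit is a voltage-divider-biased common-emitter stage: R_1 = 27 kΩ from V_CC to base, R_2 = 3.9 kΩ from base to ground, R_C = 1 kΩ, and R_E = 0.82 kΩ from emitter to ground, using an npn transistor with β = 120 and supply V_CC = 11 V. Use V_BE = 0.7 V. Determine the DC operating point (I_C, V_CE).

I_C ≈ 0.8 mA, V_CE ≈ 9.5 V

Thevenize the base divider: V_Th = V_CC·R_2/(R_1+R_2) = 11×3.9/30.9 = 1.39 V, R_Th = R_1‖R_2 = 3.41 kΩ.
Base-emitter loop: V_Th = I_B·R_Th + V_BE + (β+1)I_B·R_E, so I_B = (1.39 − 0.7) / (3.41 + 121×0.82) = 0.00671 mA.
I_C = β·I_B = 120×0.00671 = 0.805 mA, and I_E = (β+1)I_B = 0.812 mA.
V_CE = V_CC − I_C·R_C − I_E·R_E = 11 − 0.805×1 − 0.812×0.82 = 9.53 V.
V_CE = 9.53 V > 0.2 V confirms active-region operation.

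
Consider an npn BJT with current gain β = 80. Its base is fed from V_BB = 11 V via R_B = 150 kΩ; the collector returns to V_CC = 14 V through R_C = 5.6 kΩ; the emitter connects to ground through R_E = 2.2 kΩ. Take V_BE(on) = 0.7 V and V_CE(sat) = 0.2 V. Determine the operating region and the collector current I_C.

Assume active: I_B = (11 − 0.7)/(150 + 81×2.2) = 0.0314 mA, I_C = β·I_B = 2.51 mA.
Then V_CE = 14 − 2.51×5.6 − 2.54×2.2 = -5.65 V < 0.2 V — the active assumption fails.
Re-solve with V_CE = 0.2 V. KCL at the emitter: V_E/R_E = (V_BB−0.7−V_E)/R_B + (V_CC−0.2−V_E)/R_C, giving V_E = 3.96 V.
I_C = (V_CC − 0.2 − V_E)/R_C = (13.8 − 3.96)/5.6 = 1.76 mA.
Check: I_B = (10.3 − 3.96)/150 = 0.0423 mA, and β·I_B = 3.38 mA > I_C, confirming saturation.

saturation; I_C ≈ 1.8 mA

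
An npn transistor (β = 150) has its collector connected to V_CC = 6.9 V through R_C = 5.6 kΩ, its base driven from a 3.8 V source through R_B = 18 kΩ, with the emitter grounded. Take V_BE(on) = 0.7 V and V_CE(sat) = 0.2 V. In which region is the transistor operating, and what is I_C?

saturation; I_C ≈ 1.2 mA

Assume active: I_B = (3.8 − 0.7)/18 = 0.172 mA, giving I_C = β·I_B = 25.8 mA.
But then V_CE = 6.9 − 25.8×5.6 = -138 V < V_CE(sat) = 0.2 V — impossible in the active region.
So the transistor is saturated. With V_CE = 0.2 V, I_C = (V_CC − 0.2)/R_C = 6.7/5.6 = 1.2 mA.
Check: β·I_B = 25.8 mA > I_C = 1.2 mA, confirming saturation.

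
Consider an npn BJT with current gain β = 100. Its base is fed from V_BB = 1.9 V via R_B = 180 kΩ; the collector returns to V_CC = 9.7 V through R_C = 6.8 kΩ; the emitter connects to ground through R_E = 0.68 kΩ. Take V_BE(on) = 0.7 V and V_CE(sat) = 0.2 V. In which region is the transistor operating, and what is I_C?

Assume active. Base-emitter loop: I_B = (V_BB − V_BE)/(R_B + (β+1)R_E) = (1.9 − 0.7)/(180 + 101×0.68) = 0.00483 mA.
I_C = β·I_B = 100×0.00483 = 0.483 mA.
V_CE = V_CC − I_C·R_C − I_E·R_E = 9.7 − 0.483×6.8 − 0.487×0.68 = 6.09 V > V_CE(sat), so the active-region assumption holds.

active; I_C ≈ 0.48 mA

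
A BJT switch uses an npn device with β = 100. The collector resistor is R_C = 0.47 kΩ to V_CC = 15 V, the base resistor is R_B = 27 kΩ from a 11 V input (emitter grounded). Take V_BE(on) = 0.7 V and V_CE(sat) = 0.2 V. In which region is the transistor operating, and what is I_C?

Assume active: I_B = (11 − 0.7)/27 = 0.381 mA, giving I_C = β·I_B = 38.1 mA.
But then V_CE = 15 − 38.1×0.47 = -2.93 V < V_CE(sat) = 0.2 V — impossible in the active region.
So the transistor is saturated. With V_CE = 0.2 V, I_C = (V_CC − 0.2)/R_C = 14.8/0.47 = 31.5 mA.
Check: β·I_B = 38.1 mA > I_C = 31.5 mA, confirming saturation.

saturation; I_C ≈ 31 mA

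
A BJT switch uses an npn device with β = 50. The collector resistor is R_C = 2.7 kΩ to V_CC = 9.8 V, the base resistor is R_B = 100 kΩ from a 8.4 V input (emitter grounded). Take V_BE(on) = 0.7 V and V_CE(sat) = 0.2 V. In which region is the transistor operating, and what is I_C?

Assume active: I_B = (8.4 − 0.7)/100 = 0.077 mA, giving I_C = β·I_B = 3.85 mA.
But then V_CE = 9.8 − 3.85×2.7 = -0.595 V < V_CE(sat) = 0.2 V — impossible in the active region.
So the transistor is saturated. With V_CE = 0.2 V, I_C = (V_CC − 0.2)/R_C = 9.6/2.7 = 3.56 mA.
Check: β·I_B = 3.85 mA > I_C = 3.56 mA, confirming saturation.

saturation; I_C ≈ 3.6 mA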